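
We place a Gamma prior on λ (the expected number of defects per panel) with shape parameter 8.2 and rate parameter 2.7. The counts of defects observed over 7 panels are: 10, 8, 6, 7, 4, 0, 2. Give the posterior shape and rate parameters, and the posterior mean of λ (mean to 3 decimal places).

Posterior: Gamma(shape=45.2, rate=9.7); mean ≈ 4.660

The Poisson likelihood adds the total count to the shape and the number of exposure periods to the rate. Here ∑xᵢ = 37 and n = 7, so shape 8.2→45.2 and rate 2.7→9.7.
E[λ | data] = 45.2/9.7 = 4.660.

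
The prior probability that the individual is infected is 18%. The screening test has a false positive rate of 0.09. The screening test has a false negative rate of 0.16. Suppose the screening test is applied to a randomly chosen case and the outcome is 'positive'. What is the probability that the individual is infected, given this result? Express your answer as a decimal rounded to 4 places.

Let H be the event that the individual is infected. P(H) = 0.18, so P(¬H) = 0.82. With E the 'positive' result, P(E|H) = 0.84 and P(E|¬H) = 0.09.
P(E) = 0.84·0.18 + 0.09·0.82 = 0.15120 + 0.073800 = 0.22500.
By Bayes' theorem, P(H|E) = 0.15120 / 0.22500 = 0.6720.

P(H | E) ≈ 0.6720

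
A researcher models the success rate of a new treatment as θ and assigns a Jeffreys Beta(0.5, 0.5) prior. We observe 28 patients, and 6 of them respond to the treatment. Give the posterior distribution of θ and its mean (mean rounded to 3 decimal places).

Observing 6 successes and 22 failures updates Beta(0.5, 0.5) by adding the success and failure counts to the two shape parameters: α = 0.5+6 = 6.5, β = 0.5+22 = 22.5.
E[θ | data] = 6.5/(6.5+22.5) = 0.224.

Posterior: Beta(6.5, 22.5); mean ≈ 0.224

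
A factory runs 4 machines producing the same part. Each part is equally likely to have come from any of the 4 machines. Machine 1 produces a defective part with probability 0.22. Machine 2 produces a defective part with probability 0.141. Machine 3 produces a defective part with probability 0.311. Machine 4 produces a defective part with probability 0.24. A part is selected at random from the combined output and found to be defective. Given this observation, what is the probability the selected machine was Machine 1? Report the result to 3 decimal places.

Posterior probability ≈ 0.241

P(defective|M1) = 0.22; P(defective|M2) = 0.141; P(defective|M3) = 0.311; P(defective|M4) = 0.24.
Prior × likelihood for each source: 0.25·0.22=0.05500, 0.25·0.141=0.03525, 0.25·0.311=0.07775, 0.25·0.24=0.06000. Summing gives P(defective) = 0.22800.
P(Machine 1 | defective) = 0.05500 / 0.22800 = 0.241.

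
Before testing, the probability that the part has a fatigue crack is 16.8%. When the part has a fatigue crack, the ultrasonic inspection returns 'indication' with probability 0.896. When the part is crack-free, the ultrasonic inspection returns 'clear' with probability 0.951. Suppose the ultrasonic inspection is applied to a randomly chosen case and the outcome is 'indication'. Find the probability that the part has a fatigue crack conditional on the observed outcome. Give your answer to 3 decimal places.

P(H | E) ≈ 0.787

Write H for 'the part has a fatigue crack'. Prior odds H:¬H = 0.168/0.832 = 0.20192. For the 'indication' outcome, the likelihood ratio is 0.896/0.049 = 18.286.
Posterior odds = 0.20192 × 18.286 = 3.6923, so P(H|E) = 3.6923/(1+3.6923) = 0.787.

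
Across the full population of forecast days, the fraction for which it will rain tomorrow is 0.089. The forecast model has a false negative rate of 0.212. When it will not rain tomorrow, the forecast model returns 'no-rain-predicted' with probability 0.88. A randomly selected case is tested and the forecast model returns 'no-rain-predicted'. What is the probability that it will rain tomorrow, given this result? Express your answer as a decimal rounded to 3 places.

P(H | E) ≈ 0.023

Write H for 'it will rain tomorrow'. Prior odds H:¬H = 0.089/0.911 = 0.097695. For the 'no-rain-predicted' outcome, the likelihood ratio is 0.212/0.88 = 0.24091.
Posterior odds = 0.097695 × 0.24091 = 0.023536, so P(H|E) = 0.023536/(1+0.023536) = 0.023.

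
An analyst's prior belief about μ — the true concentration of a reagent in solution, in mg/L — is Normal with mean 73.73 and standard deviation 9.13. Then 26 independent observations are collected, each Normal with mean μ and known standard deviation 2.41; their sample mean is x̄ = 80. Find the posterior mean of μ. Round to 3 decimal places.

Posterior mean ≈ 79.983

With known σ, the Normal prior is conjugate. Weight on the data is w = (n/σ²)/(n/σ² + 1/τ₀²) = 4.47651/(4.47651+0.0119966) = 0.99733.
Posterior mean = w·x̄ + (1−w)·μ₀ = 0.99733·80 + 0.0026727·73.73 = 79.983.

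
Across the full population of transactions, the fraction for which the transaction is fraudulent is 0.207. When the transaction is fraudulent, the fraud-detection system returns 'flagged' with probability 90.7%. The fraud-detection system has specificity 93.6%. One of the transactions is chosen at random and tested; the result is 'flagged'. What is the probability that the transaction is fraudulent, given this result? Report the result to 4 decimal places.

P(H | E) ≈ 0.7872

Let H be the event that the transaction is fraudulent. P(H) = 0.207, so P(¬H) = 0.793. With E the 'flagged' result, P(E|H) = 0.907 and P(E|¬H) = 0.064.
P(E) = 0.907·0.207 + 0.064·0.793 = 0.18775 + 0.050752 = 0.23850.
By Bayes' theorem, P(H|E) = 0.18775 / 0.23850 = 0.7872.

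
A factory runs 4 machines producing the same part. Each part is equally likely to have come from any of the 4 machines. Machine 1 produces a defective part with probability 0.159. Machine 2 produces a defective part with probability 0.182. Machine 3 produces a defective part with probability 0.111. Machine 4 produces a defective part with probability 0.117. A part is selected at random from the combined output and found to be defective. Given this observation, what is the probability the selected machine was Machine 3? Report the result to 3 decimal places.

P(defective|M1) = 0.159; P(defective|M2) = 0.182; P(defective|M3) = 0.111; P(defective|M4) = 0.117.
Prior × likelihood for each source: 0.25·0.159=0.03975, 0.25·0.182=0.04550, 0.25·0.111=0.02775, 0.25·0.117=0.02925. Summing gives P(defective) = 0.14225.
P(Machine 3 | defective) = 0.02775 / 0.14225 = 0.195.

Posterior probability ≈ 0.195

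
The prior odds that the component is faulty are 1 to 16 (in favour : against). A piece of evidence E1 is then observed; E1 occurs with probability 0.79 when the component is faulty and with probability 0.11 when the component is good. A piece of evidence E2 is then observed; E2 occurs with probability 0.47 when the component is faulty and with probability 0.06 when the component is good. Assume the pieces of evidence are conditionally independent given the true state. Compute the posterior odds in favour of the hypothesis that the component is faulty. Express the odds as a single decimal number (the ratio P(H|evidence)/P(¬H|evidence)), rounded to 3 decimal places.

Prior odds = 1/16 = 0.062500. In log-odds, ln(0.062500) = -2.7726.
Add log likelihood ratios: ln(7.1818) + ln(7.8333) = 4.0299.
Posterior log-odds = 1.2574, so posterior odds = exp(1.2574) = 3.5161.

Posterior odds ≈ 3.516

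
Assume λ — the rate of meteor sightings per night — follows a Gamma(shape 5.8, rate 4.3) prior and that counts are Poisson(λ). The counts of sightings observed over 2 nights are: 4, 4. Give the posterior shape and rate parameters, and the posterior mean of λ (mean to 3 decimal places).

Total count ∑xᵢ = 8 over n = 2 nights.
Gamma is conjugate to the Poisson likelihood: posterior is Gamma(shape = 5.8+8 = 13.8, rate = 4.3+2 = 6.3).
Posterior mean = shape/rate = 13.8/6.3 = 2.190.

Posterior: Gamma(shape=13.8, rate=6.3); mean ≈ 2.190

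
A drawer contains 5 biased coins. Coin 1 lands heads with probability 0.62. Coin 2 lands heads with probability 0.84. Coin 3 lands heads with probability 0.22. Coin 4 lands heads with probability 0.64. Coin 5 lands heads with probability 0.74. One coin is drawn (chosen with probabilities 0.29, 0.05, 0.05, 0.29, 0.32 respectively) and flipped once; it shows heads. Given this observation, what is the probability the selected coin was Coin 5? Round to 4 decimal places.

P(heads|C1) = 0.62; P(heads|C2) = 0.84; P(heads|C3) = 0.22; P(heads|C4) = 0.64; P(heads|C5) = 0.74.
Prior × likelihood for each source: 0.29·0.62=0.1798, 0.05·0.84=0.04200, 0.05·0.22=0.01100, 0.29·0.64=0.1856, 0.32·0.74=0.2368. Summing gives P(heads) = 0.65520.
P(Coin 5 | heads) = 0.2368 / 0.65520 = 0.3614.

Posterior probability ≈ 0.3614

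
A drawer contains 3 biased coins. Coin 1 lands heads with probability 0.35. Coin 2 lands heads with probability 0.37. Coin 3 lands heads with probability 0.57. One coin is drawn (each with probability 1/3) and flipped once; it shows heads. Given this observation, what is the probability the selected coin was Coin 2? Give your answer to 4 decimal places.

Posterior probability ≈ 0.2868

Tabulate prior·likelihood by source: [1] prior 0.333333, lik 0.35, product 0.1167; [2] prior 0.333333, lik 0.37, product 0.1233; [3] prior 0.333333, lik 0.57, product 0.1900.
Normalizing constant = 0.43000; the posterior for Coin 2 is its product over the sum, 0.1233/0.43000 = 0.2868.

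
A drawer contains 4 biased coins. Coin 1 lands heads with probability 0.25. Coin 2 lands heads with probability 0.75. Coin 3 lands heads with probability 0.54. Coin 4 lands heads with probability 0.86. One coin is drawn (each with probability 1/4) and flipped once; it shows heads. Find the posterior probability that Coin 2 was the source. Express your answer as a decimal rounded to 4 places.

Posterior probability ≈ 0.3125

P(heads|C1) = 0.25; P(heads|C2) = 0.75; P(heads|C3) = 0.54; P(heads|C4) = 0.86.
Prior × likelihood for each source: 0.25·0.25=0.06250, 0.25·0.75=0.1875, 0.25·0.54=0.1350, 0.25·0.86=0.2150. Summing gives P(heads) = 0.60000.
P(Coin 2 | heads) = 0.1875 / 0.60000 = 0.3125.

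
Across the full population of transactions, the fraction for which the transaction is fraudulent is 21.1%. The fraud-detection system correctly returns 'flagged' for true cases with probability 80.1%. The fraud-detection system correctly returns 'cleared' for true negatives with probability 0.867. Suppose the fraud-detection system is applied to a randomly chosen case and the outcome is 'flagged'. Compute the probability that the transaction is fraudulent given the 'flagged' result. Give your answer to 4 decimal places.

P(H | E) ≈ 0.6169

Write H for 'the transaction is fraudulent'. Prior odds H:¬H = 0.211/0.789 = 0.26743. For the 'flagged' outcome, the likelihood ratio is 0.801/0.133 = 6.0226.
Posterior odds = 0.26743 × 6.0226 = 1.6106, so P(H|E) = 1.6106/(1+1.6106) = 0.6169.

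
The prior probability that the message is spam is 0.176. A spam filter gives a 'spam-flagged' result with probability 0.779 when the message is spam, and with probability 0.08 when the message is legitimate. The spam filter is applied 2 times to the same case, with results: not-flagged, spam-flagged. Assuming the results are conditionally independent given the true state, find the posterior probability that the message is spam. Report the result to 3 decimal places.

Posterior P(H) ≈ 0.333

With H the event that the message is spam, the joint likelihood of the observed sequence is P(data|H) = 0.221·0.779 = 0.17216 and P(data|¬H) = 0.92·0.08 = 0.073600.
Bayes: P(H|data) = 0.176·0.17216 / (0.176·0.17216 + 0.824·0.073600) = 0.030300/0.090946 = 0.3332.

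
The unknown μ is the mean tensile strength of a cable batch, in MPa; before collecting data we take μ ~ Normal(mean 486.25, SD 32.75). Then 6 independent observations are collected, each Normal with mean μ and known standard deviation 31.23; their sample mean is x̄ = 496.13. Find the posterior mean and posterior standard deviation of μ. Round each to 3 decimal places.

Posterior mean ≈ 494.830; posterior SD ≈ 11.881

Prior precision 1/τ₀² = 1/32.75² = 0.00093235; data precision n/σ² = 6/31.23² = 0.00615187.
Posterior precision = 0.00093235 + 0.00615187 = 0.00708422, giving posterior SD = 1/√0.00708422 = 11.881.
Posterior mean = (0.00093235·486.25 + 0.00615187·496.13) / 0.00708422 = 494.830.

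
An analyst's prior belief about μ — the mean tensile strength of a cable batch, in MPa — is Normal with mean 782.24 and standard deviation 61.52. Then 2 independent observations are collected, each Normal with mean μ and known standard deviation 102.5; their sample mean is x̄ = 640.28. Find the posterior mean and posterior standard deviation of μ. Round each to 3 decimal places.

Posterior mean ≈ 722.792; posterior SD ≈ 46.902

Prior precision 1/τ₀² = 1/61.52² = 0.00026422; data precision n/σ² = 2/102.5² = 0.00019036.
Posterior precision = 0.00026422 + 0.00019036 = 0.00045458, giving posterior SD = 1/√0.00045458 = 46.902.
Posterior mean = (0.00026422·782.24 + 0.00019036·640.28) / 0.00045458 = 722.792.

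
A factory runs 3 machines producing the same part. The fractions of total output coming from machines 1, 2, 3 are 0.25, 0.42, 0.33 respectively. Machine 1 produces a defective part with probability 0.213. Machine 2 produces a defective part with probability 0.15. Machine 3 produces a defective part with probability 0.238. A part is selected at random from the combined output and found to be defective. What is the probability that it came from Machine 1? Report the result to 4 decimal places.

Tabulate prior·likelihood by source: [1] prior 0.25, lik 0.213, product 0.05325; [2] prior 0.42, lik 0.15, product 0.06300; [3] prior 0.33, lik 0.238, product 0.07854.
Normalizing constant = 0.19479; the posterior for Machine 1 is its product over the sum, 0.05325/0.19479 = 0.2734.

Posterior probability ≈ 0.2734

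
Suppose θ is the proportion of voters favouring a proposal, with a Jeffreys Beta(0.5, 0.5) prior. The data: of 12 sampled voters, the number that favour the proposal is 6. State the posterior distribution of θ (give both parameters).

The binomial likelihood is conjugate to the Beta prior: with 6 successes and 6 failures, the posterior is Beta(0.5+6, 0.5+6) = Beta(6.5, 6.5).

Posterior: Beta(6.5, 6.5)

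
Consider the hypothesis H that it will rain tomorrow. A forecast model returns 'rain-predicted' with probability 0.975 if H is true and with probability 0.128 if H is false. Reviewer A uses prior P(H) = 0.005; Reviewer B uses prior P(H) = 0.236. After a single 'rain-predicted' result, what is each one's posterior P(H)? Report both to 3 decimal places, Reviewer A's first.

Reviewer A: 0.037; Reviewer B: 0.702

P('+'|H) = 0.975, P('+'|¬H) = 0.128.
Reviewer A: numerator 0.975·0.005 = 0.0048750; evidence = 0.0048750+0.128·0.995 = 0.13223; posterior = 0.037.
Reviewer B: numerator 0.975·0.236 = 0.23010; evidence = 0.23010+0.128·0.764 = 0.32789; posterior = 0.702.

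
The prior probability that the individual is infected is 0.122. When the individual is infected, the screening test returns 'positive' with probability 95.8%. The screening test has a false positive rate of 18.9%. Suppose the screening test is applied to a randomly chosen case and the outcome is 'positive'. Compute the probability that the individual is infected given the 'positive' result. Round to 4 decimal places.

Write H for 'the individual is infected'. Prior odds H:¬H = 0.122/0.878 = 0.13895. For the 'positive' outcome, the likelihood ratio is 0.958/0.189 = 5.0688.
Posterior odds = 0.13895 × 5.0688 = 0.70432, so P(H|E) = 0.70432/(1+0.70432) = 0.4133.

P(H | E) ≈ 0.4133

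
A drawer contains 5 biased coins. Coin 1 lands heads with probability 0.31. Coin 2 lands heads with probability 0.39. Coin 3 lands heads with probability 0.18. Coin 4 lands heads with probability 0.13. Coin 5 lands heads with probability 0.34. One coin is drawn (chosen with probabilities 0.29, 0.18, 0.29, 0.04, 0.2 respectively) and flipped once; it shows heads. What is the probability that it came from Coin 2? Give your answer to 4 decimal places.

Posterior probability ≈ 0.2459

Tabulate prior·likelihood by source: [1] prior 0.29, lik 0.31, product 0.08990; [2] prior 0.18, lik 0.39, product 0.07020; [3] prior 0.29, lik 0.18, product 0.05220; [4] prior 0.04, lik 0.13, product 0.005200; [5] prior 0.2, lik 0.34, product 0.06800.
Normalizing constant = 0.28550; the posterior for Coin 2 is its product over the sum, 0.07020/0.28550 = 0.2459.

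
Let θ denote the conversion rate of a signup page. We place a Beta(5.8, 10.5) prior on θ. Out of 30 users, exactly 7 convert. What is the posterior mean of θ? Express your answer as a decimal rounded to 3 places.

Posterior mean ≈ 0.276

Observing 7 successes and 23 failures updates Beta(5.8, 10.5) by adding the success and failure counts to the two shape parameters: α = 5.8+7 = 12.8, β = 10.5+23 = 33.5.
Posterior mean = α/(α+β) = 12.8/46.3 = 0.276.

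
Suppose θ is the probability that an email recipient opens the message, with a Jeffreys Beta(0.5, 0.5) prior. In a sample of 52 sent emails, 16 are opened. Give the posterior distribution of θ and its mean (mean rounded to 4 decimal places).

The binomial likelihood is conjugate to the Beta prior: with 16 successes and 36 failures, the posterior is Beta(0.5+16, 0.5+36) = Beta(16.5, 36.5).
E[θ | data] = 16.5/(16.5+36.5) = 0.3113.

Posterior: Beta(16.5, 36.5); mean ≈ 0.3113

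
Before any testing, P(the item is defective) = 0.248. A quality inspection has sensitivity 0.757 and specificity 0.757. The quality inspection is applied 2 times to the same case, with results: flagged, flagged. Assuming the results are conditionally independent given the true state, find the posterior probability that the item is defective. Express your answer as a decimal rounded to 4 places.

Posterior P(H) ≈ 0.7619

Let H be the event that the item is defective; start with P(H) = 0.248. P('flagged'|H) = 0.757, P('flagged'|¬H) = 0.243.
Update on result 1 ('flagged'): P(H) ← 0.757·0.2480 / (0.757·0.2480 + 0.243·0.7520) = 0.18774/0.37047 = 0.5067.
Update on result 2 ('flagged'): P(H) ← 0.757·0.5067 / (0.757·0.5067 + 0.243·0.4933) = 0.38361/0.50347 = 0.7619.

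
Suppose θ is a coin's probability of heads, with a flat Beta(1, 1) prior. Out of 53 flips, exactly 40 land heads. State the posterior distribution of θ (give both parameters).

The binomial likelihood is conjugate to the Beta prior: with 40 successes and 13 failures, the posterior is Beta(1+40, 1+13) = Beta(41, 14).

Posterior: Beta(41, 14)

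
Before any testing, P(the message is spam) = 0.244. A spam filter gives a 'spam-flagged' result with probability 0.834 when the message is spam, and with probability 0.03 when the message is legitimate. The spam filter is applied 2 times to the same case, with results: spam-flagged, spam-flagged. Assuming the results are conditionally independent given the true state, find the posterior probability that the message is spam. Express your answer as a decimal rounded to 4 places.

Let H be the event that the message is spam; start with P(H) = 0.244. P('spam-flagged'|H) = 0.834, P('spam-flagged'|¬H) = 0.03.
Update on result 1 ('spam-flagged'): P(H) ← 0.834·0.2440 / (0.834·0.2440 + 0.03·0.7560) = 0.20350/0.22618 = 0.8997.
Update on result 2 ('spam-flagged'): P(H) ← 0.834·0.8997 / (0.834·0.8997 + 0.03·0.1003) = 0.75037/0.75338 = 0.9960.

Posterior P(H) ≈ 0.9960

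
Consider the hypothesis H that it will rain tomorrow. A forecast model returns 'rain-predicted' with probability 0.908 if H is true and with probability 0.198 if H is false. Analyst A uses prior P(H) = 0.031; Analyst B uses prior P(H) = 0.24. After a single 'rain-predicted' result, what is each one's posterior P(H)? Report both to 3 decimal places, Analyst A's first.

The likelihood ratio for a 'rain-predicted' result is 0.908/0.198 = 4.5859.
Analyst A: prior odds 0.031/0.969 = 0.031992; posterior odds 0.14671; posterior probability 0.128.
Analyst B: prior odds 0.24/0.76 = 0.31579; posterior odds 1.4482; posterior probability 0.592.

Analyst A: 0.128; Analyst B: 0.592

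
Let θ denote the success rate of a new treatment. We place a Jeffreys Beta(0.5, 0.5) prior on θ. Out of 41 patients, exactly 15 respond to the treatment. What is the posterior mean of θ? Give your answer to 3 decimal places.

Observing 15 successes and 26 failures updates Beta(0.5, 0.5) by adding the success and failure counts to the two shape parameters: α = 0.5+15 = 15.5, β = 0.5+26 = 26.5.
E[θ | data] = 15.5/(15.5+26.5) = 0.369.

Posterior mean ≈ 0.369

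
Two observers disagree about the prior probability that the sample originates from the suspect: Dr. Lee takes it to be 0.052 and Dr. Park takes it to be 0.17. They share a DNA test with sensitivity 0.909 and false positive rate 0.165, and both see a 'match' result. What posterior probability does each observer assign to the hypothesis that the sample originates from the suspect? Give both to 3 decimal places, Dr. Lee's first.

The likelihood ratio for a 'match' result is 0.909/0.165 = 5.5091.
Dr. Lee: prior odds 0.052/0.948 = 0.054852; posterior odds 0.30219; posterior probability 0.232.
Dr. Park: prior odds 0.17/0.83 = 0.20482; posterior odds 1.1284; posterior probability 0.530.

Dr. Lee: 0.232; Dr. Park: 0.530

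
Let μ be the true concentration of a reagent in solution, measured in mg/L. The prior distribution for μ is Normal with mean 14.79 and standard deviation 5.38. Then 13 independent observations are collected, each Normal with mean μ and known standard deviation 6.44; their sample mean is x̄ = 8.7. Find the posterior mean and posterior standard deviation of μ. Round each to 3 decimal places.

Posterior mean ≈ 9.305; posterior SD ≈ 1.695

Prior precision 1/τ₀² = 1/5.38² = 0.0345490; data precision n/σ² = 13/6.44² = 0.313452.
Posterior precision = 0.0345490 + 0.313452 = 0.348001, giving posterior SD = 1/√0.348001 = 1.695.
Posterior mean = (0.0345490·14.79 + 0.313452·8.7) / 0.348001 = 9.305.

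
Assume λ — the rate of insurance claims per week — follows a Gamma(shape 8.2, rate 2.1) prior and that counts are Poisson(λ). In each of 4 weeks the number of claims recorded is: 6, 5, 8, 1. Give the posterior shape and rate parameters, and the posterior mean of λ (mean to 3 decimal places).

Posterior: Gamma(shape=28.2, rate=6.1); mean ≈ 4.623

The Poisson likelihood adds the total count to the shape and the number of exposure periods to the rate. Here ∑xᵢ = 20 and n = 4, so shape 8.2→28.2 and rate 2.1→6.1.
Posterior mean = shape/rate = 28.2/6.1 = 4.623.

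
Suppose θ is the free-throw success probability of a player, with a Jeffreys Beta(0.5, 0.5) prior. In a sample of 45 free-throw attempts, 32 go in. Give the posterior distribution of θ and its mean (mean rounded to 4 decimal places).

Posterior: Beta(32.5, 13.5); mean ≈ 0.7065

The binomial likelihood is conjugate to the Beta prior: with 32 successes and 13 failures, the posterior is Beta(0.5+32, 0.5+13) = Beta(32.5, 13.5).
Posterior mean = α/(α+β) = 32.5/46 = 0.7065.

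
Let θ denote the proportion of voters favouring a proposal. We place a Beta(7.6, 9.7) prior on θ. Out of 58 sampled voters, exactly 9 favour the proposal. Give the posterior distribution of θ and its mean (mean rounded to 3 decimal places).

Observing 9 successes and 49 failures updates Beta(7.6, 9.7) by adding the success and failure counts to the two shape parameters: α = 7.6+9 = 16.6, β = 9.7+49 = 58.7.
E[θ | data] = 16.6/(16.6+58.7) = 0.220.

Posterior: Beta(16.6, 58.7); mean ≈ 0.220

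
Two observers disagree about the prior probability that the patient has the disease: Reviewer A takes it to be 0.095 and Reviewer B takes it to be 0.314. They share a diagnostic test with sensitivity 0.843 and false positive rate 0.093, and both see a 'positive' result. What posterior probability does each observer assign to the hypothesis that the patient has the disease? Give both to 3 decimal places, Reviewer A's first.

Reviewer A: 0.488; Reviewer B: 0.806

The likelihood ratio for a 'positive' result is 0.843/0.093 = 9.0645.
Reviewer A: prior odds 0.095/0.905 = 0.10497; posterior odds 0.95152; posterior probability 0.488.
Reviewer B: prior odds 0.314/0.686 = 0.45773; posterior odds 4.1491; posterior probability 0.806.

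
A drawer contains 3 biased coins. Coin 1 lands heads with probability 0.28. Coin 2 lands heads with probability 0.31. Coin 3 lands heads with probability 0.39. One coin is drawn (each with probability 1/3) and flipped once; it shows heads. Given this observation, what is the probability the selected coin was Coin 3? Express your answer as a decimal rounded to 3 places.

Tabulate prior·likelihood by source: [1] prior 0.333333, lik 0.28, product 0.09333; [2] prior 0.333333, lik 0.31, product 0.1033; [3] prior 0.333333, lik 0.39, product 0.1300.
Normalizing constant = 0.32667; the posterior for Coin 3 is its product over the sum, 0.1300/0.32667 = 0.398.

Posterior probability ≈ 0.398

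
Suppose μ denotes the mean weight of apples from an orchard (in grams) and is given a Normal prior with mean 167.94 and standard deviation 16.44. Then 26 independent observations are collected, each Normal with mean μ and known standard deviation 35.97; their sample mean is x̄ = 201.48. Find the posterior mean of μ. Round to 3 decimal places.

Posterior mean ≈ 196.265

With known σ, the Normal prior is conjugate. Weight on the data is w = (n/σ²)/(n/σ² + 1/τ₀²) = 0.0200952/(0.0200952+0.00369995) = 0.84451.
Posterior mean = w·x̄ + (1−w)·μ₀ = 0.84451·201.48 + 0.15549·167.94 = 196.265.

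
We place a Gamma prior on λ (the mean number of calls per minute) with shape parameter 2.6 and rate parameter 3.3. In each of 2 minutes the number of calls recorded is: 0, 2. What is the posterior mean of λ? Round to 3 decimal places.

Posterior mean ≈ 0.868

The Poisson likelihood adds the total count to the shape and the number of exposure periods to the rate. Here ∑xᵢ = 2 and n = 2, so shape 2.6→4.6 and rate 3.3→5.3.
Posterior mean = shape/rate = 4.6/5.3 = 0.868.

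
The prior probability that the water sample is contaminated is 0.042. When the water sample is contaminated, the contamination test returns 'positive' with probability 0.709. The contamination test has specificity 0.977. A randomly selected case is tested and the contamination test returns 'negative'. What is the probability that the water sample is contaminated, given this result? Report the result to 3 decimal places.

P(H | E) ≈ 0.013

Let H be the event that the water sample is contaminated. P(H) = 0.042, so P(¬H) = 0.958. With E the 'negative' result, P(E|H) = 0.291 and P(E|¬H) = 0.977.
P(E) = 0.291·0.042 + 0.977·0.958 = 0.012222 + 0.93597 = 0.94819.
By Bayes' theorem, P(H|E) = 0.012222 / 0.94819 = 0.013.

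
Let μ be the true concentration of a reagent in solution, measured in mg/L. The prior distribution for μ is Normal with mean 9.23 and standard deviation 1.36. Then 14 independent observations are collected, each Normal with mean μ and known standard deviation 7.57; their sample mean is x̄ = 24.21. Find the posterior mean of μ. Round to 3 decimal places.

Prior precision 1/τ₀² = 1/1.36² = 0.540657; data precision n/σ² = 14/7.57² = 0.244307.
Posterior precision = 0.540657 + 0.244307 = 0.784965.
Posterior mean = (0.540657·9.23 + 0.244307·24.21) / 0.784965 = 13.892.

Posterior mean ≈ 13.892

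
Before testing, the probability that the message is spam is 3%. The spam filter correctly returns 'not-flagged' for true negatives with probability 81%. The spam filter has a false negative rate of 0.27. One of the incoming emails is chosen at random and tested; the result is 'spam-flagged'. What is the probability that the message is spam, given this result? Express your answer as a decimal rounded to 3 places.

P(H | E) ≈ 0.106

Let H be the event that the message is spam. P(H) = 0.03, so P(¬H) = 0.97. With E the 'spam-flagged' result, P(E|H) = 0.73 and P(E|¬H) = 0.19.
P(E) = 0.73·0.03 + 0.19·0.97 = 0.021900 + 0.18430 = 0.20620.
By Bayes' theorem, P(H|E) = 0.021900 / 0.20620 = 0.106.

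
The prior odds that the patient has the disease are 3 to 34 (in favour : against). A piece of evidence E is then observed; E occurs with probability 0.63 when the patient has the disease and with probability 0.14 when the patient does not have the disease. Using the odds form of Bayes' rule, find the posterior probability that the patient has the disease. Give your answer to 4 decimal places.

Prior odds = 3/34 = 0.088235. In log-odds, ln(0.088235) = -2.4277.
Add log likelihood ratio: ln(4.5000) = 1.5041.
Posterior log-odds = -0.92367, so posterior odds = exp(-0.92367) = 0.39706. Converting, P(H|E) = 0.39706/1.3971 = 0.2842.

Posterior probability ≈ 0.2842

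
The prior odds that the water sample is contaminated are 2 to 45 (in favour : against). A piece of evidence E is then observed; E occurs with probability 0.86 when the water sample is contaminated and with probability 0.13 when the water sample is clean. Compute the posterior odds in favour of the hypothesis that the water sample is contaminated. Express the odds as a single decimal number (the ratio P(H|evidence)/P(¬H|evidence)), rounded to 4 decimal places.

Prior odds = 2/45 = 0.044444.
Likelihood ratio for E = 0.86/0.13 = 6.6154.
Posterior odds = prior odds × LR = 0.29402.

Posterior odds ≈ 0.2940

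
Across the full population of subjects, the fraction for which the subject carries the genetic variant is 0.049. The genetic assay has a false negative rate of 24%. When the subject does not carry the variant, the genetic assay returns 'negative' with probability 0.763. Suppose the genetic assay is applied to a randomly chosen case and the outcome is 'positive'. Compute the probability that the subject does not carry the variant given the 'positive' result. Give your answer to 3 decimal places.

P(¬H | E) ≈ 0.858

Write H for 'the subject carries the genetic variant'. Prior odds H:¬H = 0.049/0.951 = 0.051525. For the 'positive' outcome, the likelihood ratio is 0.76/0.237 = 3.2068.
Posterior odds = 0.051525 × 3.2068 = 0.16523, so P(H|E) = 0.16523/(1+0.16523) = 0.142. Then P(¬H|E) = 1 − 0.142 = 0.858.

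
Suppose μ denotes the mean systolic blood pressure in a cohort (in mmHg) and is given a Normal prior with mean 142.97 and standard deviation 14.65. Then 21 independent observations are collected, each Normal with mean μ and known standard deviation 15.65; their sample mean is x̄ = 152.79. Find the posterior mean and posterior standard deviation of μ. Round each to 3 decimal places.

Prior precision 1/τ₀² = 1/14.65² = 0.00465934; data precision n/σ² = 21/15.65² = 0.0857414.
Posterior precision = 0.00465934 + 0.0857414 = 0.0904008, giving posterior SD = 1/√0.0904008 = 3.326.
Posterior mean = (0.00465934·142.97 + 0.0857414·152.79) / 0.0904008 = 152.284.

Posterior mean ≈ 152.284; posterior SD ≈ 3.326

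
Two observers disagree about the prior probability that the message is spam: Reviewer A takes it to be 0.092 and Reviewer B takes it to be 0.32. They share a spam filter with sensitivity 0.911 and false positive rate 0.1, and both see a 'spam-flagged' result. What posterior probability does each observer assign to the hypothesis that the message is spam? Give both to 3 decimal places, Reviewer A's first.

Reviewer A: 0.480; Reviewer B: 0.811

P('+'|H) = 0.911, P('+'|¬H) = 0.1.
Reviewer A: numerator 0.911·0.092 = 0.083812; evidence = 0.083812+0.1·0.908 = 0.17461; posterior = 0.480.
Reviewer B: numerator 0.911·0.32 = 0.29152; evidence = 0.29152+0.1·0.68 = 0.35952; posterior = 0.811.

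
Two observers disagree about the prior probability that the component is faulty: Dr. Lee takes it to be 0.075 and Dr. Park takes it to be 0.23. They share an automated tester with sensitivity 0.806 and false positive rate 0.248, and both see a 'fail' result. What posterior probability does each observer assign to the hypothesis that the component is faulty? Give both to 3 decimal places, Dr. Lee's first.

Dr. Lee: 0.209; Dr. Park: 0.493

The likelihood ratio for a 'fail' result is 0.806/0.248 = 3.2500.
Dr. Lee: prior odds 0.075/0.925 = 0.081081; posterior odds 0.26351; posterior probability 0.209.
Dr. Park: prior odds 0.23/0.77 = 0.29870; posterior odds 0.97078; posterior probability 0.493.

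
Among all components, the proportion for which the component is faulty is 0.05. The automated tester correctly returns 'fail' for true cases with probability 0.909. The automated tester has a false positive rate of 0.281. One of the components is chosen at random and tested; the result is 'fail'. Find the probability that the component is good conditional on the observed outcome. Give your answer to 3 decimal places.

P(¬H | E) ≈ 0.855

Let H be the event that the component is faulty. P(H) = 0.05, so P(¬H) = 0.95. With E the 'fail' result, P(E|H) = 0.909 and P(E|¬H) = 0.281.
P(E) = 0.909·0.05 + 0.281·0.95 = 0.045450 + 0.26695 = 0.31240.
By Bayes' theorem, P(H|E) = 0.045450 / 0.31240 = 0.145. Hence P(¬H|E) = 1 − 0.145 = 0.855.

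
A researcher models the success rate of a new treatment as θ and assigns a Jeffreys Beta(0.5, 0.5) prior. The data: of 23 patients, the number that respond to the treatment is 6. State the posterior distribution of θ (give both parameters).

Observing 6 successes and 17 failures updates Beta(0.5, 0.5) by adding the success and failure counts to the two shape parameters: α = 0.5+6 = 6.5, β = 0.5+17 = 17.5.

Posterior: Beta(6.5, 17.5)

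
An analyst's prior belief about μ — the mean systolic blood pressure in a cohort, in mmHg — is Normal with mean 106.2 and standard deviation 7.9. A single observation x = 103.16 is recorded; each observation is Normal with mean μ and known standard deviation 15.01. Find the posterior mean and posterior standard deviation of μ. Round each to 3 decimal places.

With known σ, the Normal prior is conjugate. Weight on the data is w = (n/σ²)/(n/σ² + 1/τ₀²) = 0.00443852/(0.00443852+0.0160231) = 0.21692.
Posterior mean = w·x̄ + (1−w)·μ₀ = 0.21692·103.16 + 0.78308·106.2 = 105.541. Posterior variance = 1/(0.00443852+0.0160231) = 48.8720, so SD = 6.991.

Posterior mean ≈ 105.541; posterior SD ≈ 6.991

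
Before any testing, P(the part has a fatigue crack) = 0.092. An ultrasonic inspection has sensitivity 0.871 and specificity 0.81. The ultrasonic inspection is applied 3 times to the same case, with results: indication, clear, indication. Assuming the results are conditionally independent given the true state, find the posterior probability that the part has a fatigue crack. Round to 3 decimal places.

Posterior P(H) ≈ 0.253

With H the event that the part has a fatigue crack, the joint likelihood of the observed sequence is P(data|H) = 0.871·0.129·0.871 = 0.097865 and P(data|¬H) = 0.19·0.81·0.19 = 0.029241.
Bayes: P(H|data) = 0.092·0.097865 / (0.092·0.097865 + 0.908·0.029241) = 0.0090036/0.035554 = 0.2532.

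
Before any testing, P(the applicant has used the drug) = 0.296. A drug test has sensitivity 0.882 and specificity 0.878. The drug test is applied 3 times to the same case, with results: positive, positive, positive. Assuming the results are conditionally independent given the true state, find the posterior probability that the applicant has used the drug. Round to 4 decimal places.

Posterior P(H) ≈ 0.9937

With H the event that the applicant has used the drug, the joint likelihood of the observed sequence is P(data|H) = 0.882·0.882·0.882 = 0.68613 and P(data|¬H) = 0.122·0.122·0.122 = 0.0018158.
Bayes: P(H|data) = 0.296·0.68613 / (0.296·0.68613 + 0.704·0.0018158) = 0.20309/0.20437 = 0.9937.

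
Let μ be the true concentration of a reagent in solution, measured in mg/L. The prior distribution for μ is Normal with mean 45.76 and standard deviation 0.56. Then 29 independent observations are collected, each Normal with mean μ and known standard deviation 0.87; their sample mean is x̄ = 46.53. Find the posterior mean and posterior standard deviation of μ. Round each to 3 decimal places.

Posterior mean ≈ 46.471; posterior SD ≈ 0.155

Prior precision 1/τ₀² = 1/0.56² = 3.18878; data precision n/σ² = 29/0.87² = 38.3142.
Posterior precision = 3.18878 + 38.3142 = 41.5030, giving posterior SD = 1/√41.5030 = 0.155.
Posterior mean = (3.18878·45.76 + 38.3142·46.53) / 41.5030 = 46.471.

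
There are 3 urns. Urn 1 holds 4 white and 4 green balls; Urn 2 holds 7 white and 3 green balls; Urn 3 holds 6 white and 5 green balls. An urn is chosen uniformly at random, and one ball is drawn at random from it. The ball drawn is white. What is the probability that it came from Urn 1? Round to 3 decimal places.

Posterior probability ≈ 0.286

P(white|Urn 1) = 0.5; P(white|Urn 2) = 0.7; P(white|Urn 3) = 0.5455.
Prior × likelihood for each source: 0.333333·0.5=0.1667, 0.333333·0.7=0.2333, 0.333333·0.5455=0.1818. Summing gives P(white) = 0.58182.
P(Urn 1 | white) = 0.1667 / 0.58182 = 0.286.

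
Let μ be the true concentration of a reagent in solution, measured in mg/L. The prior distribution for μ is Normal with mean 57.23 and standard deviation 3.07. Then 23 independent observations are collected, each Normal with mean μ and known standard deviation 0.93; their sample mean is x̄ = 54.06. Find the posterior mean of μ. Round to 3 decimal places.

Posterior mean ≈ 54.073

Prior precision 1/τ₀² = 1/3.07² = 0.106102; data precision n/σ² = 23/0.93² = 26.5927.
Posterior precision = 0.106102 + 26.5927 = 26.6988.
Posterior mean = (0.106102·57.23 + 26.5927·54.06) / 26.6988 = 54.073.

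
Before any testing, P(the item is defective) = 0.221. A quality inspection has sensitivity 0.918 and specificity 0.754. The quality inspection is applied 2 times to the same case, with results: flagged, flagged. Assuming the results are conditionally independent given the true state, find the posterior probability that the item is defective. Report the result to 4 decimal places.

Let H be the event that the item is defective; start with P(H) = 0.221. P('flagged'|H) = 0.918, P('flagged'|¬H) = 0.246.
Update on result 1 ('flagged'): P(H) ← 0.918·0.2210 / (0.918·0.2210 + 0.246·0.7790) = 0.20288/0.39451 = 0.5143.
Update on result 2 ('flagged'): P(H) ← 0.918·0.5143 / (0.918·0.5143 + 0.246·0.4857) = 0.47208/0.59158 = 0.7980.

Posterior P(H) ≈ 0.7980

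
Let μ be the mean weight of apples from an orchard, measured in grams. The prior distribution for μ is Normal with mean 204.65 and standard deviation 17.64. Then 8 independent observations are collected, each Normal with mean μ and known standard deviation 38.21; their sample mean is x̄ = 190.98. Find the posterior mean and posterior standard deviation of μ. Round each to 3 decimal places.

Posterior mean ≈ 196.034; posterior SD ≈ 10.725

Prior precision 1/τ₀² = 1/17.64² = 0.00321368; data precision n/σ² = 8/38.21² = 0.00547944.
Posterior precision = 0.00321368 + 0.00547944 = 0.00869312, giving posterior SD = 1/√0.00869312 = 10.725.
Posterior mean = (0.00321368·204.65 + 0.00547944·190.98) / 0.00869312 = 196.034.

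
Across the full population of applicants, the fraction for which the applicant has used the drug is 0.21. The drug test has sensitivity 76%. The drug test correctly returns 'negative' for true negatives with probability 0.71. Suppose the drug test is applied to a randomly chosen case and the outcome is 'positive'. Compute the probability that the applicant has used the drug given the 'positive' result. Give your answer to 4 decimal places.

P(H | E) ≈ 0.4106

Let H be the event that the applicant has used the drug. P(H) = 0.21, so P(¬H) = 0.79. With E the 'positive' result, P(E|H) = 0.76 and P(E|¬H) = 0.29.
P(E) = 0.76·0.21 + 0.29·0.79 = 0.15960 + 0.22910 = 0.38870.
By Bayes' theorem, P(H|E) = 0.15960 / 0.38870 = 0.4106.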